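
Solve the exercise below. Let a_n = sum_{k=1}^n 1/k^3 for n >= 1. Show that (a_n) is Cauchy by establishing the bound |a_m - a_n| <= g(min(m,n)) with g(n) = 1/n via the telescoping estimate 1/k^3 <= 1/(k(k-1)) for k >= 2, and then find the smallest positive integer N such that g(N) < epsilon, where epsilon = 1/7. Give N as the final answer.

For m > n >= 1: |a_m - a_n| = sum_{k=n+1}^m 1/k^3.
Use 1/k^3 <= 1/(k(k-1)) = 1/(k-1) - 1/k for k >= 2 (which holds since k^3 >= k^2 >= k(k-1) for k >= 2):
sum_{k=n+1}^m 1/k^3 <= sum_{k=n+1}^m (1/(k-1) - 1/k) = 1/n - 1/m <= 1/n.
By symmetry the same bound holds with n,m swapped, so |a_m - a_n| <= 1/min(m,n) = g(min(m,n)). Since g(n) -> 0, (a_n) is Cauchy.
Now solve g(N) < 1/7: 1/N < 1/7 <=> N > 1/(1/7) = 7.
The smallest integer strictly greater than 7 is N = 8.
Check: g(8) = 1/8 < 1/7; g(7) = 1/7 >= 1/7. So N = 8.

8


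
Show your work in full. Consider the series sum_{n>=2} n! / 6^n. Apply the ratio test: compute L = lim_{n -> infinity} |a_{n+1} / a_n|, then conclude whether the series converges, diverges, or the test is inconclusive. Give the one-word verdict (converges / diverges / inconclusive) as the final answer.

Let a_n denote the general term. Form the ratio a_{n+1}/a_n and simplify:
a_{n+1}/a_n = n/6 + 1/6
Take the limit as n -> infinity: L = infinity.
Since L = infinity > 1 (or L = infinity), the ratio test implies the series diverges.

diverges


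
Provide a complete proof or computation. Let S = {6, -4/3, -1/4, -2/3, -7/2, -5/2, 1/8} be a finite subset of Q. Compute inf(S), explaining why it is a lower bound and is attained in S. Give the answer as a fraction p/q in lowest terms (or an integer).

S is finite, so inf(S) = min(S).
Sorted increasing:
-7/2, -5/2, -4/3, -2/3, -1/4, 1/8, 6
The extremum is -7/2.
For every x in S, x >= -7/2. And -7/2 is in S, so it is attained.
Therefore inf(S) = -7/2.

-7/2


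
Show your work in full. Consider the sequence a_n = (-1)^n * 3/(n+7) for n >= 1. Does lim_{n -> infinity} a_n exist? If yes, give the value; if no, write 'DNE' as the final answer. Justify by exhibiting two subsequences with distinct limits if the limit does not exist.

Examine the behaviour of a_n along subsequences.
Even-n subsequence a_{2k} = 3/(2k+7) -> 0. Odd-n subsequence a_{2k+1} = -3/(2k+8) -> 0. Both tend to 0, which suggests the limit is 0; verify directly.
|a_n - 0| = 3/(n+7) < 3/n for every n >= 1.
Given epsilon > 0, choose a positive integer N > 3/epsilon. Then for all n >= N, |a_n| < 3/n <= 3/N < epsilon.
So by the definition of the limit, lim a_n exists and equals 0.

0


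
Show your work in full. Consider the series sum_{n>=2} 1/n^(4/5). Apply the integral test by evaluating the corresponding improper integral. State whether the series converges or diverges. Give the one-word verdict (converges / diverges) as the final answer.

Let f(x) = x^(-4/5). Then f is positive, continuous, and decreasing on [2, infinity), so the integral test applies.
Compute the improper integral int_{2}^infinity f(x) dx:
  antiderivative F(x) = 5*x^(1/5).
  As x -> infinity, F(x) -> infinity (since p = 4/5 < 1).
  So the integral diverges. By the integral test, the series diverges.

diverges


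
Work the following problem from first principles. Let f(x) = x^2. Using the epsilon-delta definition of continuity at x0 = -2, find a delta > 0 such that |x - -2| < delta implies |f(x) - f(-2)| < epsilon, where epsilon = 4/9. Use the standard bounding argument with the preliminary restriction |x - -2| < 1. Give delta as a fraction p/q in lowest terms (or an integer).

Factor: |x^2 - (-2)^2| = |x - -2| * |x + -2|.
Impose |x - -2| < 1 first. Then |x + -2| = |(x - -2) + 2*(-2)| <= |x - -2| + 2*|-2| < 1 + 4 = 5.
So |x^2 - (-2)^2| < delta * 5.
We need delta * 5 <= 4/9, i.e. delta <= 4/9/5 = 4/45.
Since 4/45 < 1, this is tighter than 1; take delta = 4/45.
So delta = 4/45 works.

4/45


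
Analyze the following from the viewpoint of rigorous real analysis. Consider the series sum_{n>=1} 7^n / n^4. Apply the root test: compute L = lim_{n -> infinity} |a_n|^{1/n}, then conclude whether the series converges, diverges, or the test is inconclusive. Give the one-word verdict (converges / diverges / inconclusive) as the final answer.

Let a_n denote the general term. Form |a_n|^(1/n) and simplify:
|a_n|^(1/n) = 7/n^(4/n)
Take the limit as n -> infinity: L = 7.
Since L = 7 > 1, the root test implies divergence.

diverges


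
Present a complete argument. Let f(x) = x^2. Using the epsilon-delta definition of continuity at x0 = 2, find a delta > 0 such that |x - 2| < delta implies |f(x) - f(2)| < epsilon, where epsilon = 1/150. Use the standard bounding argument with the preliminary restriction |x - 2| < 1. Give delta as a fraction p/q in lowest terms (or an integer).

Factor: |x^2 - (2)^2| = |x - 2| * |x + 2|.
Impose |x - 2| < 1 first. Then |x + 2| = |(x - 2) + 2*(2)| <= |x - 2| + 2*|2| < 1 + 4 = 5.
So |x^2 - (2)^2| < delta * 5.
We need delta * 5 <= 1/150, i.e. delta <= 1/150/5 = 1/750.
Since 1/750 < 1, this is tighter than 1; take delta = 1/750.
So delta = 1/750 works.

1/750


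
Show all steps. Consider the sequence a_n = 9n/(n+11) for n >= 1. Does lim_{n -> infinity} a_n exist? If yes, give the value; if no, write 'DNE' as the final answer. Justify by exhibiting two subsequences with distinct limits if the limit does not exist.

Examine the behaviour of a_n along subsequences.
Even-n subsequence a_{2k} = 9(2k)/(2k+11) -> 9. Odd-n subsequence a_{2k+1} = 9(2k+1)/(2k+12) -> 9. Both tend to 9, which suggests the limit is 9; verify directly.
|a_n - 9| = |9n - 9(n+11)| / (n+11) = 99/(n+11) < 99/n for every n >= 1.
Given epsilon > 0, choose a positive integer N > 99/epsilon. Then for all n >= N, |a_n - 9| < 99/n <= 99/N < epsilon.
So by the definition of the limit, lim a_n exists and equals 9.

9


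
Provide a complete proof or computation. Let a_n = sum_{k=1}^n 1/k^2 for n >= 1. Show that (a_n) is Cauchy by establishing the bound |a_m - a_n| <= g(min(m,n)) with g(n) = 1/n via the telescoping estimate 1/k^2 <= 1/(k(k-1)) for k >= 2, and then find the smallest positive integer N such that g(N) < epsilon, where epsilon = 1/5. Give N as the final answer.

For m > n >= 1: |a_m - a_n| = sum_{k=n+1}^m 1/k^2.
Use 1/k^2 <= 1/(k(k-1)) = 1/(k-1) - 1/k for k >= 2:
sum_{k=n+1}^m 1/k^2 <= sum_{k=n+1}^m (1/(k-1) - 1/k) = 1/n - 1/m <= 1/n.
By symmetry the same bound holds with n,m swapped, so |a_m - a_n| <= 1/min(m,n) = g(min(m,n)). Since g(n) -> 0, (a_n) is Cauchy.
Now solve g(N) < 1/5: 1/N < 1/5 <=> N > 1/(1/5) = 5.
The smallest integer strictly greater than 5 is N = 6.
Check: g(6) = 1/6 < 1/5; g(5) = 1/5 >= 1/5. So N = 6.

6


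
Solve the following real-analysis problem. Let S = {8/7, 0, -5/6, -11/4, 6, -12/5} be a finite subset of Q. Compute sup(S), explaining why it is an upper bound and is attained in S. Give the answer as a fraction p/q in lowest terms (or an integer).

S is finite, so sup(S) = max(S).
Sorted decreasing:
6, 8/7, 0, -5/6, -12/5, -11/4
The extremum is 6.
For every x in S, x <= 6. And 6 is in S, so it is attained.
Therefore sup(S) = 6.

6


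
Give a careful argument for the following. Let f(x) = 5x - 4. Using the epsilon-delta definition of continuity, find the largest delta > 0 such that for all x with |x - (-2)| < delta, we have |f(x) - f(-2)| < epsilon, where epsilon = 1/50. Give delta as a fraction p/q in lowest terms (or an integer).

We compute f(-2) = 5*(-2) - 4 = -14.
|f(x) - f(-2)| = |5x - 4 - (-14)| = |5(x - (-2))| = 5|x - (-2)|.
We need 5|x - (-2)| < 1/50, i.e. |x - (-2)| < 1/50 / 5 = 1/250.
So any delta <= 1/250 works. Conversely, if delta > 1/250, then x = -2 + 1/250 satisfies |x - (-2)| = 1/250 < delta but |f(x) - f(-2)| = 5 * 1/250 = 1/50, which is not < 1/50; so no larger delta works.
Hence the largest such delta is 1/250.

1/250


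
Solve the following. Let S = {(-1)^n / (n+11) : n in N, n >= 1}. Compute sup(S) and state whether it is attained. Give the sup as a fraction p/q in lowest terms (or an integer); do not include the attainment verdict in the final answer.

Analysis:
- Values: -1/12, 1/13, -1/14, 1/15, -1/16, ...
- Positive terms (even n): 1/(2+11), 1/(4+11), ... decreasing -> max = 1/13 (n=2).
- Negative terms (odd n): -1/(1+11), -1/(3+11), ... increasing -> min = -1/12 (n=1).
- So sup = 1/13 (attained at n=2); inf = -1/12 (attained at n=1).
Conclusion: sup(S) = 1/13, attained in S.

1/13


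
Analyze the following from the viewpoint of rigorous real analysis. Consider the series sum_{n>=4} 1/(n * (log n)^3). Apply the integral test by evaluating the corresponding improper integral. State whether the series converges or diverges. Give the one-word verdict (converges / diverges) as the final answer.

Let f(x) = 1/(x*log(x)^3). Then f is positive, continuous, and decreasing on [4, infinity), so the integral test applies.
Compute the improper integral int_{4}^infinity f(x) dx:
  antiderivative F(x) = -1/(2*log(x)^2).
  F(x) -> 0 as x -> infinity.  int = 0 - F(4) = 1/(2*log(4)^2) < infinity. By the integral test, the series converges.

converges


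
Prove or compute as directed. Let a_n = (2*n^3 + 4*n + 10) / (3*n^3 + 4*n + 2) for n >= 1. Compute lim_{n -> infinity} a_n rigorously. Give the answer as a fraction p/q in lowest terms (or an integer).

Divide numerator and denominator by n^3, the highest power:
numerator / n^3 = 2 + 4/n^2 + 10/n^3
denominator / n^3 = 3 + 4/n^2 + 2/n^3
As n -> infinity, all terms of the form c/n^k (k >= 1) tend to 0.
So numerator / n^3 -> 2 and denominator / n^3 -> 3.
Therefore lim a_n = 2/3.

2/3


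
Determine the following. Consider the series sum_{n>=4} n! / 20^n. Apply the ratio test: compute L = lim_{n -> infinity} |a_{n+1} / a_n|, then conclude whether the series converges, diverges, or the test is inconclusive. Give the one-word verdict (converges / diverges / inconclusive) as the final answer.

Let a_n denote the general term. Form the ratio a_{n+1}/a_n and simplify:
a_{n+1}/a_n = n/20 + 1/20
Take the limit as n -> infinity: L = infinity.
Since L = infinity > 1 (or L = infinity), the ratio test implies the series diverges.

diverges


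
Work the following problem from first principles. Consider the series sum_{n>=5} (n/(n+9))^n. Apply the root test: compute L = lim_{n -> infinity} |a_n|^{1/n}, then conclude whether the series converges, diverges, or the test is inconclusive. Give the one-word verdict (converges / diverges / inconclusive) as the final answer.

Let a_n denote the general term. Form |a_n|^(1/n) and simplify:
|a_n|^(1/n) = n/(n + 9)
Take the limit as n -> infinity: L = 1.
Since L = 1, the root test is inconclusive. (In fact a_n = (n/(n+9))^n -> e^(-9) != 0, so the nth-term test shows divergence; but the root test itself gives no conclusion.)

inconclusive


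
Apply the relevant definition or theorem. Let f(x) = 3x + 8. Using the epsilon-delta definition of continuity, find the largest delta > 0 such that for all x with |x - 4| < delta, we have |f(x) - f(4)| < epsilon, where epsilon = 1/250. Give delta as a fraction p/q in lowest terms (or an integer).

We compute f(4) = 3*(4) + 8 = 20.
|f(x) - f(4)| = |3x + 8 - (20)| = |3(x - 4)| = 3|x - 4|.
We need 3|x - 4| < 1/250, i.e. |x - 4| < 1/250 / 3 = 1/750.
So any delta <= 1/750 works. Conversely, if delta > 1/750, then x = 4 + 1/750 satisfies |x - 4| = 1/750 < delta but |f(x) - f(4)| = 3 * 1/750 = 1/250, which is not < 1/250; so no larger delta works.
Hence the largest such delta is 1/750.

1/750


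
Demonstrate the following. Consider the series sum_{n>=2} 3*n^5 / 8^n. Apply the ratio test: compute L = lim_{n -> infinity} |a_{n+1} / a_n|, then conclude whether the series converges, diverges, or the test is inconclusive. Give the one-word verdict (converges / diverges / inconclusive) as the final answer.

Let a_n denote the general term. Form the ratio a_{n+1}/a_n and simplify:
a_{n+1}/a_n = (n + 1)^5/(8*n^5)
Take the limit as n -> infinity: L = 1/8.
Since L = 1/8 < 1, the ratio test implies the series converges.

converges


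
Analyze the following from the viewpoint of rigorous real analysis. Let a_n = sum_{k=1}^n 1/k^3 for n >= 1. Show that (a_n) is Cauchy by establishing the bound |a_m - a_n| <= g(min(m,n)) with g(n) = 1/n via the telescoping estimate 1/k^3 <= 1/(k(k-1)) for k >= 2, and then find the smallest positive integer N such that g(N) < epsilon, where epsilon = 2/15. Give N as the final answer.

For m > n >= 1: |a_m - a_n| = sum_{k=n+1}^m 1/k^3.
Use 1/k^3 <= 1/(k(k-1)) = 1/(k-1) - 1/k for k >= 2 (which holds since k^3 >= k^2 >= k(k-1) for k >= 2):
sum_{k=n+1}^m 1/k^3 <= sum_{k=n+1}^m (1/(k-1) - 1/k) = 1/n - 1/m <= 1/n.
By symmetry the same bound holds with n,m swapped, so |a_m - a_n| <= 1/min(m,n) = g(min(m,n)). Since g(n) -> 0, (a_n) is Cauchy.
Now solve g(N) < 2/15: 1/N < 2/15 <=> N > 1/(2/15) = 15/2.
The smallest integer strictly greater than 15/2 is N = 8.
Check: g(8) = 1/8 < 2/15; g(7) = 1/7 >= 2/15. So N = 8.

8


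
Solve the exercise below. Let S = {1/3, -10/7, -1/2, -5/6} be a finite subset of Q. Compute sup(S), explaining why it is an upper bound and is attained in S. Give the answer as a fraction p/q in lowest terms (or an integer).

S is finite, so sup(S) = max(S).
Sorted decreasing:
1/3, -1/2, -5/6, -10/7
The extremum is 1/3.
For every x in S, x <= 1/3. And 1/3 is in S, so it is attained.
Therefore sup(S) = 1/3.

1/3


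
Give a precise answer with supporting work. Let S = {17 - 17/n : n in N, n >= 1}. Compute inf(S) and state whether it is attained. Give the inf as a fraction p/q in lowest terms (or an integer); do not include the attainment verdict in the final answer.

Analysis:
- Values: 0, 17/2, 34/3, 51/4, ... strictly increasing.
- Minimum is 0 (n=1); inf = 0 (attained).
- 17 - 17/n -> 17 from below; sup = 17, not attained.
Conclusion: inf(S) = 0, attained in S.

0


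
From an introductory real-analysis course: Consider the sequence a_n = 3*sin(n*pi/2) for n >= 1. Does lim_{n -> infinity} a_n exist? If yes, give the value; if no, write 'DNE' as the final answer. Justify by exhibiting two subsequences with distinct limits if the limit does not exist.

Examine the behaviour of a_n along subsequences.
a_{4k+1} = 3*sin(pi/2 + 2k*pi) = 3 -> 3. a_{4k+3} = 3*sin(3pi/2 + 2k*pi) = -3 -> -3.
Since these two subsequential limits are 3 and -3, distinct, the full sequence cannot converge (a convergent sequence has all subsequences tending to the same limit). So lim a_n does not exist.

DNE


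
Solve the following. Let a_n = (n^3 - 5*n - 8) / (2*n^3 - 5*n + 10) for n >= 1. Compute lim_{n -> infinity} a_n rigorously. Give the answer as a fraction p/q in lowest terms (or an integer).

Divide numerator and denominator by n^3, the highest power:
numerator / n^3 = 1 - 5/n^2 - 8/n^3
denominator / n^3 = 2 - 5/n^2 + 10/n^3
As n -> infinity, all terms of the form c/n^k (k >= 1) tend to 0.
So numerator / n^3 -> 1 and denominator / n^3 -> 2.
Therefore lim a_n = 1/2.

1/2


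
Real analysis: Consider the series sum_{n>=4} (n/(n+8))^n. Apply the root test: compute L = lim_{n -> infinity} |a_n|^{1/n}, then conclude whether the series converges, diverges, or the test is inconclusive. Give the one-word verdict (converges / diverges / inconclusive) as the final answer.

Let a_n denote the general term. Form |a_n|^(1/n) and simplify:
|a_n|^(1/n) = n/(n + 8)
Take the limit as n -> infinity: L = 1.
Since L = 1, the root test is inconclusive. (In fact a_n = (n/(n+8))^n -> e^(-8) != 0, so the nth-term test shows divergence; but the root test itself gives no conclusion.)

inconclusive


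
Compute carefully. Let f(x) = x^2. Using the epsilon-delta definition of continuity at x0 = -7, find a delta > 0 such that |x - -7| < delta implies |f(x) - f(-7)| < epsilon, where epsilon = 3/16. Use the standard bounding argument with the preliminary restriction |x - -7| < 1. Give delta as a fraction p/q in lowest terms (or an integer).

Factor: |x^2 - (-7)^2| = |x - -7| * |x + -7|.
Impose |x - -7| < 1 first. Then |x + -7| = |(x - -7) + 2*(-7)| <= |x - -7| + 2*|-7| < 1 + 14 = 15.
So |x^2 - (-7)^2| < delta * 15.
We need delta * 15 <= 3/16, i.e. delta <= 3/16/15 = 1/80.
Since 1/80 < 1, this is tighter than 1; take delta = 1/80.
So delta = 1/80 works.

1/80


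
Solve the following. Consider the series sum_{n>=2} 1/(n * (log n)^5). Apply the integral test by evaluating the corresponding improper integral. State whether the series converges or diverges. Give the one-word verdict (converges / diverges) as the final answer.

Let f(x) = 1/(x*log(x)^5). Then f is positive, continuous, and decreasing on [2, infinity), so the integral test applies.
Compute the improper integral int_{2}^infinity f(x) dx:
  antiderivative F(x) = -1/(4*log(x)^4).
  F(x) -> 0 as x -> infinity.  int = 0 - F(2) = 1/(4*log(2)^4) < infinity. By the integral test, the series converges.

converges


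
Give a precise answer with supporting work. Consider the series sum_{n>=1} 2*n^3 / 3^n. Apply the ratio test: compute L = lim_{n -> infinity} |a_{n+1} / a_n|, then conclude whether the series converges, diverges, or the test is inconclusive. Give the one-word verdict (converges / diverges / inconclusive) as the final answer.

Let a_n denote the general term. Form the ratio a_{n+1}/a_n and simplify:
a_{n+1}/a_n = (n + 1)^3/(3*n^3)
Take the limit as n -> infinity: L = 1/3.
Since L = 1/3 < 1, the ratio test implies the series converges.

converges


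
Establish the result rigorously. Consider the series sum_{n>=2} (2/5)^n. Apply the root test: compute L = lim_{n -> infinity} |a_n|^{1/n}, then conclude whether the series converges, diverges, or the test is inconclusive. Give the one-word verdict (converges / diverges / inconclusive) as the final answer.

Let a_n denote the general term. Form |a_n|^(1/n) and simplify:
|a_n|^(1/n) = 2/5
Take the limit as n -> infinity: L = 2/5.
Since L = 2/5 < 1, the root test implies convergence.

converges


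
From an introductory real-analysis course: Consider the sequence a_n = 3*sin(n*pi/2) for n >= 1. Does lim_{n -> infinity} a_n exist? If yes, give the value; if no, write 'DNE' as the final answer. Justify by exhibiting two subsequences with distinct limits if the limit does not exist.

Examine the behaviour of a_n along subsequences.
a_{4k+1} = 3*sin(pi/2 + 2k*pi) = 3 -> 3. a_{4k+3} = 3*sin(3pi/2 + 2k*pi) = -3 -> -3.
Since these two subsequential limits are 3 and -3, distinct, the full sequence cannot converge (a convergent sequence has all subsequences tending to the same limit). So lim a_n does not exist.

DNE


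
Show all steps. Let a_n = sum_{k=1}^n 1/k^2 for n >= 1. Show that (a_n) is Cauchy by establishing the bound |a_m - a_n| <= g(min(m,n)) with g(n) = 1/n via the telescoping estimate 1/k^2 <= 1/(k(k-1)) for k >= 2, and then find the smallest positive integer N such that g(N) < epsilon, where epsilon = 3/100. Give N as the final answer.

For m > n >= 1: |a_m - a_n| = sum_{k=n+1}^m 1/k^2.
Use 1/k^2 <= 1/(k(k-1)) = 1/(k-1) - 1/k for k >= 2:
sum_{k=n+1}^m 1/k^2 <= sum_{k=n+1}^m (1/(k-1) - 1/k) = 1/n - 1/m <= 1/n.
By symmetry the same bound holds with n,m swapped, so |a_m - a_n| <= 1/min(m,n) = g(min(m,n)). Since g(n) -> 0, (a_n) is Cauchy.
Now solve g(N) < 3/100: 1/N < 3/100 <=> N > 1/(3/100) = 100/3.
The smallest integer strictly greater than 100/3 is N = 34.
Check: g(34) = 1/34 < 3/100; g(33) = 1/33 >= 3/100. So N = 34.

34


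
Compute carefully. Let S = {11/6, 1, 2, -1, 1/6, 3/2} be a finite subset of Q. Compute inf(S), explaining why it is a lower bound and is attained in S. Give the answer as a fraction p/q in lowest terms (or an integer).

S is finite, so inf(S) = min(S).
Sorted increasing:
-1, 1/6, 1, 3/2, 11/6, 2
The extremum is -1.
For every x in S, x >= -1. And -1 is in S, so it is attained.
Therefore inf(S) = -1.

-1


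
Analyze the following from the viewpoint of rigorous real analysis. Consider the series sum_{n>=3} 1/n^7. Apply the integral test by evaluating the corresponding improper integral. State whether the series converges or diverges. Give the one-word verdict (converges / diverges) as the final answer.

Let f(x) = x^(-7). Then f is positive, continuous, and decreasing on [3, infinity), so the integral test applies.
Compute the improper integral int_{3}^infinity f(x) dx:
  antiderivative F(x) = -1/(6*x^6).
  As x -> infinity, F(x) -> 0 (since p = 7 > 1).
  So int = F(infinity) - F(3) = 0 - (-1/4374) = 1/4374.
  Finite, so by the integral test, the series converges.

converges


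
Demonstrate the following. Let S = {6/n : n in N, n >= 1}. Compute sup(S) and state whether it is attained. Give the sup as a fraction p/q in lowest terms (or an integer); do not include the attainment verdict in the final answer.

Analysis:
- Values: 6, 3, 2, 3/2, ... strictly decreasing.
- The maximum is 6 (n=1); sup = 6 (attained).
- The set is bounded below by 0; 6/n -> 0 so 0 is the greatest lower bound.
- 0 is not in the set, so inf = 0 is not attained.
Conclusion: sup(S) = 6, attained in S.

6


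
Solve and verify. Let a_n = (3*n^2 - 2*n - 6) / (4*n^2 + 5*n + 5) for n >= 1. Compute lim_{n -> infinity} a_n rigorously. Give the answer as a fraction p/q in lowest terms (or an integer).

Divide numerator and denominator by n^2, the highest power:
numerator / n^2 = 3 - 2/n - 6/n^2
denominator / n^2 = 4 + 5/n + 5/n^2
As n -> infinity, all terms of the form c/n^k (k >= 1) tend to 0.
So numerator / n^2 -> 3 and denominator / n^2 -> 4.
Therefore lim a_n = 3/4.

3/4


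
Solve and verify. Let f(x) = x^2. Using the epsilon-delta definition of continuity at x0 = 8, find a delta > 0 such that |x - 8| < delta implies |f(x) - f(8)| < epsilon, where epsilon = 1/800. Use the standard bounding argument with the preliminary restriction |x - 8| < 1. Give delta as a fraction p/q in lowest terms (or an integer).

Factor: |x^2 - (8)^2| = |x - 8| * |x + 8|.
Impose |x - 8| < 1 first. Then |x + 8| = |(x - 8) + 2*(8)| <= |x - 8| + 2*|8| < 1 + 16 = 17.
So |x^2 - (8)^2| < delta * 17.
We need delta * 17 <= 1/800, i.e. delta <= 1/800/17 = 1/13600.
Since 1/13600 < 1, this is tighter than 1; take delta = 1/13600.
So delta = 1/13600 works.

1/13600


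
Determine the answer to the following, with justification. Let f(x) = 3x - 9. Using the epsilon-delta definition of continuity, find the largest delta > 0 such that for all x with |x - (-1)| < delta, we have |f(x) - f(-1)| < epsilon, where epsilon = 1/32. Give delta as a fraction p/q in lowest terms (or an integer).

We compute f(-1) = 3*(-1) - 9 = -12.
|f(x) - f(-1)| = |3x - 9 - (-12)| = |3(x - (-1))| = 3|x - (-1)|.
We need 3|x - (-1)| < 1/32, i.e. |x - (-1)| < 1/32 / 3 = 1/96.
So any delta <= 1/96 works. Conversely, if delta > 1/96, then x = -1 + 1/96 satisfies |x - (-1)| = 1/96 < delta but |f(x) - f(-1)| = 3 * 1/96 = 1/32, which is not < 1/32; so no larger delta works.
Hence the largest such delta is 1/96.

1/96


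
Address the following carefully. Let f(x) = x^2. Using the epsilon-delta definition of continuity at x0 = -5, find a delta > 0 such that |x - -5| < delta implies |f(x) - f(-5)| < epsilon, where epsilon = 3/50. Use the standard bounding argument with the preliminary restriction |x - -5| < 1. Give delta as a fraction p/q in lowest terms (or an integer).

Factor: |x^2 - (-5)^2| = |x - -5| * |x + -5|.
Impose |x - -5| < 1 first. Then |x + -5| = |(x - -5) + 2*(-5)| <= |x - -5| + 2*|-5| < 1 + 10 = 11.
So |x^2 - (-5)^2| < delta * 11.
We need delta * 11 <= 3/50, i.e. delta <= 3/50/11 = 3/550.
Since 3/550 < 1, this is tighter than 1; take delta = 3/550.
So delta = 3/550 works.

3/550


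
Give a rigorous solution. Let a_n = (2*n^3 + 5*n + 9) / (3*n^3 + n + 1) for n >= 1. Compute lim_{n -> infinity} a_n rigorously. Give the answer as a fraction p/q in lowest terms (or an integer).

Divide numerator and denominator by n^3, the highest power:
numerator / n^3 = 2 + 5/n^2 + 9/n^3
denominator / n^3 = 3 + n^(-2) + n^(-3)
As n -> infinity, all terms of the form c/n^k (k >= 1) tend to 0.
So numerator / n^3 -> 2 and denominator / n^3 -> 3.
Therefore lim a_n = 2/3.

2/3


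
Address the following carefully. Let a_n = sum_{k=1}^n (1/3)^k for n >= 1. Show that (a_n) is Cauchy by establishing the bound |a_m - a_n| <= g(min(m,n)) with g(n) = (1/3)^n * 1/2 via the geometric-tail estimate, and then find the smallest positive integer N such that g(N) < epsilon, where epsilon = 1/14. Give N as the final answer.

For m > n >= 1: |a_m - a_n| = sum_{k=n+1}^m (1/3)^k < sum_{k=n+1}^infinity (1/3)^k = (1/3)^(n+1) / (1 - 1/3) = (1/3)^n * (1/3) * (3/2) = (1/3)^n * 1/2.
So g(n) = (1/3)^n / 2. Since g(n) -> 0, (a_n) is Cauchy.
Now solve g(N) < 1/14: (1/3)^N / 2 < 1/14 <=> 3^N > 1 / (2 * 1/14) = 7.
Check powers of 3: 3^1 = 3 <= 7, 3^2 = 9 > 7.
So the smallest such N is 2. Check: g(2) = 1/(2 * 9) = 1/18 < 1/14.

2


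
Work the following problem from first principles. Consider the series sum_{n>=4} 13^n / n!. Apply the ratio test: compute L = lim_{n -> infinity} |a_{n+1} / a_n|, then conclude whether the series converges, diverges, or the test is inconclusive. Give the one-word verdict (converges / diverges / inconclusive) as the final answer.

Let a_n denote the general term. Form the ratio a_{n+1}/a_n and simplify:
a_{n+1}/a_n = 13/(n + 1)
Take the limit as n -> infinity: L = 0.
Since L = 0 < 1, the ratio test implies the series converges.

converges


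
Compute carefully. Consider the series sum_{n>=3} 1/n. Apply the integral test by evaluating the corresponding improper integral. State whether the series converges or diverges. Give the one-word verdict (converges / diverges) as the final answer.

Let f(x) = 1/x. Then f is positive, continuous, and decreasing on [3, infinity), so the integral test applies.
Compute the improper integral int_{3}^infinity f(x) dx:
  antiderivative F(x) = log(x).
  As x -> infinity, log(x) -> infinity.
  So int = infinity - log(3) = infinity. By the integral test, the series diverges.

diverges


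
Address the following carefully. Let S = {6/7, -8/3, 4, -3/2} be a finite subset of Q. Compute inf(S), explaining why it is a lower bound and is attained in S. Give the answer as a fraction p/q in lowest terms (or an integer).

S is finite, so inf(S) = min(S).
Sorted increasing:
-8/3, -3/2, 6/7, 4
The extremum is -8/3.
For every x in S, x >= -8/3. And -8/3 is in S, so it is attained.
Therefore inf(S) = -8/3.

-8/3


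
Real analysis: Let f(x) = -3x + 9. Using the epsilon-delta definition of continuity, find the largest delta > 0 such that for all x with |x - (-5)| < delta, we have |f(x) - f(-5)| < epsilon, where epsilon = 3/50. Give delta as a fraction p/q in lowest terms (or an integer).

We compute f(-5) = -3*(-5) + 9 = 24.
|f(x) - f(-5)| = |-3x + 9 - (24)| = |-3(x - (-5))| = 3|x - (-5)|.
We need 3|x - (-5)| < 3/50, i.e. |x - (-5)| < 3/50 / 3 = 1/50.
So any delta <= 1/50 works. Conversely, if delta > 1/50, then x = -5 + 1/50 satisfies |x - (-5)| = 1/50 < delta but |f(x) - f(-5)| = 3 * 1/50 = 3/50, which is not < 3/50; so no larger delta works.
Hence the largest such delta is 1/50.

1/50


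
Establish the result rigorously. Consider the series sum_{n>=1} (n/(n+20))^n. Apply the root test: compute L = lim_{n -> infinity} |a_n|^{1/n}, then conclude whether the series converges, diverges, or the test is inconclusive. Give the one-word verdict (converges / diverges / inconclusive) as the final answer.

Let a_n denote the general term. Form |a_n|^(1/n) and simplify:
|a_n|^(1/n) = n/(n + 20)
Take the limit as n -> infinity: L = 1.
Since L = 1, the root test is inconclusive. (In fact a_n = (n/(n+20))^n -> e^(-20) != 0, so the nth-term test shows divergence; but the root test itself gives no conclusion.)

inconclusive


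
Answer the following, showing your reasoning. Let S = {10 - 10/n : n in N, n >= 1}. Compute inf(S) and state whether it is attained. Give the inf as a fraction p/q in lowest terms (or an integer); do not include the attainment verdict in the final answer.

Analysis:
- Values: 0, 5, 20/3, 15/2, ... strictly increasing.
- Minimum is 0 (n=1); inf = 0 (attained).
- 10 - 10/n -> 10 from below; sup = 10, not attained.
Conclusion: inf(S) = 0, attained in S.

0


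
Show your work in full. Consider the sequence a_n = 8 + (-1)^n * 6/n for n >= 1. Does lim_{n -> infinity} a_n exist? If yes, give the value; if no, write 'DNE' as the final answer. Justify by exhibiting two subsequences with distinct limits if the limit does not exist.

Examine the behaviour of a_n along subsequences.
Even-n subsequence a_{2k} = 8 + 6/(2k) -> 8. Odd-n subsequence a_{2k+1} = 8 - 6/(2k+1) -> 8. Both tend to 8, which suggests the limit is 8; verify directly.
|a_n - 8| = |(-1)^n * 6/n| = 6/n for every n >= 1.
Given epsilon > 0, choose a positive integer N > 6/epsilon. Then for all n >= N, |a_n - 8| = 6/n <= 6/N < epsilon.
So by the definition of the limit, lim a_n exists and equals 8.

8


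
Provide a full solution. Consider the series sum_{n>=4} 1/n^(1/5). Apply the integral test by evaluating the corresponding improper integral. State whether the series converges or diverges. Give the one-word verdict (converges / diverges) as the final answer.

Let f(x) = x^(-1/5). Then f is positive, continuous, and decreasing on [4, infinity), so the integral test applies.
Compute the improper integral int_{4}^infinity f(x) dx:
  antiderivative F(x) = 5*x^(4/5)/4.
  As x -> infinity, F(x) -> infinity (since p = 1/5 < 1).
  So the integral diverges. By the integral test, the series diverges.

diverges


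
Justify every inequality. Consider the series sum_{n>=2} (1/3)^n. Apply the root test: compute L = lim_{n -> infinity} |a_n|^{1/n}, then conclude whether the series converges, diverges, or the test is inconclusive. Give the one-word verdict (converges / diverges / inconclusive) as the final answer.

Let a_n denote the general term. Form |a_n|^(1/n) and simplify:
|a_n|^(1/n) = 1/3
Take the limit as n -> infinity: L = 1/3.
Since L = 1/3 < 1, the root test implies convergence.

converges


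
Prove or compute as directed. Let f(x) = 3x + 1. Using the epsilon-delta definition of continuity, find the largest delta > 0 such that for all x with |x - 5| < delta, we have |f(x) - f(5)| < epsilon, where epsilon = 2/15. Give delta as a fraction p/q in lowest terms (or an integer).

We compute f(5) = 3*(5) + 1 = 16.
|f(x) - f(5)| = |3x + 1 - (16)| = |3(x - 5)| = 3|x - 5|.
We need 3|x - 5| < 2/15, i.e. |x - 5| < 2/15 / 3 = 2/45.
So any delta <= 2/45 works. Conversely, if delta > 2/45, then x = 5 + 2/45 satisfies |x - 5| = 2/45 < delta but |f(x) - f(5)| = 3 * 2/45 = 2/15, which is not < 2/15; so no larger delta works.
Hence the largest such delta is 2/45.

2/45


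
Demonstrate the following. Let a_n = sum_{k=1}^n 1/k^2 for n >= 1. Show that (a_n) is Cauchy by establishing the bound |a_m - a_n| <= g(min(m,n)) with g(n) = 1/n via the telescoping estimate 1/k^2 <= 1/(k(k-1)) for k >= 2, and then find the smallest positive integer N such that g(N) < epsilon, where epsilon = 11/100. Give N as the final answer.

For m > n >= 1: |a_m - a_n| = sum_{k=n+1}^m 1/k^2.
Use 1/k^2 <= 1/(k(k-1)) = 1/(k-1) - 1/k for k >= 2:
sum_{k=n+1}^m 1/k^2 <= sum_{k=n+1}^m (1/(k-1) - 1/k) = 1/n - 1/m <= 1/n.
By symmetry the same bound holds with n,m swapped, so |a_m - a_n| <= 1/min(m,n) = g(min(m,n)). Since g(n) -> 0, (a_n) is Cauchy.
Now solve g(N) < 11/100: 1/N < 11/100 <=> N > 1/(11/100) = 100/11.
The smallest integer strictly greater than 100/11 is N = 10.
Check: g(10) = 1/10 < 11/100; g(9) = 1/9 >= 11/100. So N = 10.

10


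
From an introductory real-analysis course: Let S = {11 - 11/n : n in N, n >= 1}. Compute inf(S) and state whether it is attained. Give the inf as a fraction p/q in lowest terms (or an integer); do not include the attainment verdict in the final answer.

Analysis:
- Values: 0, 11/2, 22/3, 33/4, ... strictly increasing.
- Minimum is 0 (n=1); inf = 0 (attained).
- 11 - 11/n -> 11 from below; sup = 11, not attained.
Conclusion: inf(S) = 0, attained in S.

0


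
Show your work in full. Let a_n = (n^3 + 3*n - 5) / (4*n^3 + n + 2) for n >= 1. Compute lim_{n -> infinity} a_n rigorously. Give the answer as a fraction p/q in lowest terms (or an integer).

Divide numerator and denominator by n^3, the highest power:
numerator / n^3 = 1 + 3/n^2 - 5/n^3
denominator / n^3 = 4 + n^(-2) + 2/n^3
As n -> infinity, all terms of the form c/n^k (k >= 1) tend to 0.
So numerator / n^3 -> 1 and denominator / n^3 -> 4.
Therefore lim a_n = 1/4.

1/4


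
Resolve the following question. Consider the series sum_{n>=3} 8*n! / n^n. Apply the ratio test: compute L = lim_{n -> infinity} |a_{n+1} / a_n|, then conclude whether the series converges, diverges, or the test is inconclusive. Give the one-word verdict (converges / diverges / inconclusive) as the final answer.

Let a_n denote the general term. Form the ratio a_{n+1}/a_n and simplify:
a_{n+1}/a_n = (n/(n + 1))^n
Take the limit as n -> infinity: L = exp(-1).
Since L = exp(-1) < 1, the ratio test implies the series converges.

converges


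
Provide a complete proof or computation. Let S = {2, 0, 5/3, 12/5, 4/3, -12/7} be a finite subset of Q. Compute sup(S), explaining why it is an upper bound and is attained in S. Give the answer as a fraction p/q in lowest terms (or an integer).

S is finite, so sup(S) = max(S).
Sorted decreasing:
12/5, 2, 5/3, 4/3, 0, -12/7
The extremum is 12/5.
For every x in S, x <= 12/5. And 12/5 is in S, so it is attained.
Therefore sup(S) = 12/5.

12/5


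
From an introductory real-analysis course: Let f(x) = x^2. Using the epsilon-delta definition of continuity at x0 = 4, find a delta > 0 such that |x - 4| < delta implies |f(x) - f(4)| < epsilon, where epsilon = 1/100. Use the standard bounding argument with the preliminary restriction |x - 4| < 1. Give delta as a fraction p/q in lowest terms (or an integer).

Factor: |x^2 - (4)^2| = |x - 4| * |x + 4|.
Impose |x - 4| < 1 first. Then |x + 4| = |(x - 4) + 2*(4)| <= |x - 4| + 2*|4| < 1 + 8 = 9.
So |x^2 - (4)^2| < delta * 9.
We need delta * 9 <= 1/100, i.e. delta <= 1/100/9 = 1/900.
Since 1/900 < 1, this is tighter than 1; take delta = 1/900.
So delta = 1/900 works.

1/900


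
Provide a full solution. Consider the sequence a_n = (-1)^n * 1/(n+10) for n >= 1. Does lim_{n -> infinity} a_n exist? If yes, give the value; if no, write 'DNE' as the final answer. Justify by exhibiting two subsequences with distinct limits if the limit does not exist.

Examine the behaviour of a_n along subsequences.
Even-n subsequence a_{2k} = 1/(2k+10) -> 0. Odd-n subsequence a_{2k+1} = -1/(2k+11) -> 0. Both tend to 0, which suggests the limit is 0; verify directly.
|a_n - 0| = 1/(n+10) < 1/n for every n >= 1.
Given epsilon > 0, choose a positive integer N > 1/epsilon. Then for all n >= N, |a_n| < 1/n <= 1/N < epsilon.
So by the definition of the limit, lim a_n exists and equals 0.

0


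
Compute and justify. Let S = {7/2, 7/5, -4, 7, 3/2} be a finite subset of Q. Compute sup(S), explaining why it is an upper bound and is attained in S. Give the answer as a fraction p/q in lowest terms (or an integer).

S is finite, so sup(S) = max(S).
Sorted decreasing:
7, 7/2, 3/2, 7/5, -4
The extremum is 7.
For every x in S, x <= 7. And 7 is in S, so it is attained.
Therefore sup(S) = 7.

7


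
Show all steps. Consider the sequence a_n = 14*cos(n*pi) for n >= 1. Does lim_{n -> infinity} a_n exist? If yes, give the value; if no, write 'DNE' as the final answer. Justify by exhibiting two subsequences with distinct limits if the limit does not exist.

Examine the behaviour of a_n along subsequences.
cos(n*pi) = (-1)^n, so a_n = 14*(-1)^n. a_{2k} = 14 -> 14. a_{2k+1} = -14 -> -14.
Since these two subsequential limits are 14 and -14, distinct, the full sequence cannot converge (a convergent sequence has all subsequences tending to the same limit). So lim a_n does not exist.

DNE


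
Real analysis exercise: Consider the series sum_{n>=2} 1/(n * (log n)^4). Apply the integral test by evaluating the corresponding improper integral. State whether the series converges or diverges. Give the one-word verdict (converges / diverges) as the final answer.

Let f(x) = 1/(x*log(x)^4). Then f is positive, continuous, and decreasing on [2, infinity), so the integral test applies.
Compute the improper integral int_{2}^infinity f(x) dx:
  antiderivative F(x) = -1/(3*log(x)^3).
  F(x) -> 0 as x -> infinity.  int = 0 - F(2) = 1/(3*log(2)^3) < infinity. By the integral test, the series converges.

converges


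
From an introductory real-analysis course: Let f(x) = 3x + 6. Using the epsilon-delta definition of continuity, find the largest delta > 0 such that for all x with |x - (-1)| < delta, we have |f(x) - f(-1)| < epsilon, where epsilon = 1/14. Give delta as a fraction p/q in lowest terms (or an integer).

We compute f(-1) = 3*(-1) + 6 = 3.
|f(x) - f(-1)| = |3x + 6 - (3)| = |3(x - (-1))| = 3|x - (-1)|.
We need 3|x - (-1)| < 1/14, i.e. |x - (-1)| < 1/14 / 3 = 1/42.
So any delta <= 1/42 works. Conversely, if delta > 1/42, then x = -1 + 1/42 satisfies |x - (-1)| = 1/42 < delta but |f(x) - f(-1)| = 3 * 1/42 = 1/14, which is not < 1/14; so no larger delta works.
Hence the largest such delta is 1/42.

1/42


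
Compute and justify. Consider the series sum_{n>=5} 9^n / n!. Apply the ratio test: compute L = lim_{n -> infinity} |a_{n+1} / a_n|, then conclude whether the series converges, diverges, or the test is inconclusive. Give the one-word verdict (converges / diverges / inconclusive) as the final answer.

Let a_n denote the general term. Form the ratio a_{n+1}/a_n and simplify:
a_{n+1}/a_n = 9/(n + 1)
Take the limit as n -> infinity: L = 0.
Since L = 0 < 1, the ratio test implies the series converges.

converges


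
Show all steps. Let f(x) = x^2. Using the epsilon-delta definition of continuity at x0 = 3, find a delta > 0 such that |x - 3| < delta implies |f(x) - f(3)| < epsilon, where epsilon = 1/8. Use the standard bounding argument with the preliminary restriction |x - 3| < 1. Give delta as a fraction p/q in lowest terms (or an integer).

Factor: |x^2 - (3)^2| = |x - 3| * |x + 3|.
Impose |x - 3| < 1 first. Then |x + 3| = |(x - 3) + 2*(3)| <= |x - 3| + 2*|3| < 1 + 6 = 7.
So |x^2 - (3)^2| < delta * 7.
We need delta * 7 <= 1/8, i.e. delta <= 1/8/7 = 1/56.
Since 1/56 < 1, this is tighter than 1; take delta = 1/56.
So delta = 1/56 works.

1/56


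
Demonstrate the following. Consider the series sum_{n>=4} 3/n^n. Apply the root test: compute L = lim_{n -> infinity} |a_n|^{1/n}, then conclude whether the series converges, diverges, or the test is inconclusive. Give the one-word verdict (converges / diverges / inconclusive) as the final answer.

Let a_n denote the general term. Form |a_n|^(1/n) and simplify:
|a_n|^(1/n) = 3^(1/n)/n
Take the limit as n -> infinity: L = 0.
Since L = 0 < 1, the root test implies convergence.

converges


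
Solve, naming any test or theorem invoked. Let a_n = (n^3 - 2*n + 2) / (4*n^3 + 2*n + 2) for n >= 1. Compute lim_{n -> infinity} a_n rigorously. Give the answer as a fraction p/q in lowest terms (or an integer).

Divide numerator and denominator by n^3, the highest power:
numerator / n^3 = 1 - 2/n^2 + 2/n^3
denominator / n^3 = 4 + 2/n^2 + 2/n^3
As n -> infinity, all terms of the form c/n^k (k >= 1) tend to 0.
So numerator / n^3 -> 1 and denominator / n^3 -> 4.
Therefore lim a_n = 1/4.

1/4


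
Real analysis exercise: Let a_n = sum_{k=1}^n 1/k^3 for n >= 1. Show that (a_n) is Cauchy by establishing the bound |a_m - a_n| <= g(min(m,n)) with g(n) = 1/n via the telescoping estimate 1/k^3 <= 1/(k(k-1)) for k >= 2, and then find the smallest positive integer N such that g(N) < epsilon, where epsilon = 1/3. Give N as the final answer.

For m > n >= 1: |a_m - a_n| = sum_{k=n+1}^m 1/k^3.
Use 1/k^3 <= 1/(k(k-1)) = 1/(k-1) - 1/k for k >= 2 (which holds since k^3 >= k^2 >= k(k-1) for k >= 2):
sum_{k=n+1}^m 1/k^3 <= sum_{k=n+1}^m (1/(k-1) - 1/k) = 1/n - 1/m <= 1/n.
By symmetry the same bound holds with n,m swapped, so |a_m - a_n| <= 1/min(m,n) = g(min(m,n)). Since g(n) -> 0, (a_n) is Cauchy.
Now solve g(N) < 1/3: 1/N < 1/3 <=> N > 1/(1/3) = 3.
The smallest integer strictly greater than 3 is N = 4.
Check: g(4) = 1/4 < 1/3; g(3) = 1/3 >= 1/3. So N = 4.

4
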